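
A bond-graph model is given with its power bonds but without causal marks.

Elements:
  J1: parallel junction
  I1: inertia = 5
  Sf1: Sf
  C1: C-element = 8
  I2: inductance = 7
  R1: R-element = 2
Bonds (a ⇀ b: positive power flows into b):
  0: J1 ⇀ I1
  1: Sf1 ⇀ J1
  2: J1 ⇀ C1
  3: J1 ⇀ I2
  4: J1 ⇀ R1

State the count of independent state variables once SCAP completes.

b1 |Sf1  (Sf1 fixes flow; stroke at Sf1)
b0 |I1  (I1: I, integral causality)
b2 |J1  (C1: C, integral causality)
b3 |I2  (J1: bond 2 brought effort, rest push out)
b4 |R1  (common-e at J1 fixed by 2)

3  (C1, I1, I2 all integral)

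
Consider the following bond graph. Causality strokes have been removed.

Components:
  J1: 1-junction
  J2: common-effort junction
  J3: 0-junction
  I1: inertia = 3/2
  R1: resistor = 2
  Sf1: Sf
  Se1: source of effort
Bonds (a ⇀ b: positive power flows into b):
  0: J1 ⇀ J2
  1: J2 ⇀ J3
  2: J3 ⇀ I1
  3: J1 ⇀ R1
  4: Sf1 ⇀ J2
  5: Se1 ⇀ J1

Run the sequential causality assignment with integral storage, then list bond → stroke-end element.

#4 stroke at Sf1  (Sf1: flow source, stroke at near end)
#5 stroke at J1  (Se1 (Se) sets effort on bond)
#2 stroke at I1  (prefer integral on I1)
#1 stroke at J3  (J3: last free bond brings effort in)
#0 stroke at J2  (J2: last free bond brings effort in)
#3 stroke at J1  (1-jn J1 has f-setter on 0)

β0 |J2
β1 |J3
β2 |I1
β3 |J1
β4 |Sf1
β5 |J1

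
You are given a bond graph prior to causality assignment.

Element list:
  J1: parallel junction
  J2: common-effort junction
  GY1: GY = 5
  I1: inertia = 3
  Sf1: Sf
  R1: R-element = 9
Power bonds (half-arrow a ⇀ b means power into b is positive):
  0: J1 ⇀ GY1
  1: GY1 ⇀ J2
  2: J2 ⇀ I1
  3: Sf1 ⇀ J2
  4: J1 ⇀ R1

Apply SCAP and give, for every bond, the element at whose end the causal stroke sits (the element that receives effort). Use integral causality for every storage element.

#0 →J1
#1 →J2
#2 →I1
#3 →Sf1
#4 →R1

β3 stroke→Sf1  (source Sf1 imposes f)
β2 stroke→I1  (I1: I, integral causality)
β1 stroke→J2  (closing 0-jn rule on J2)
β0 stroke→J1  (through GY1, causality inverts; strokes same side of GY1)
β4 stroke→R1  (J1: bond 0 brought effort, rest push out)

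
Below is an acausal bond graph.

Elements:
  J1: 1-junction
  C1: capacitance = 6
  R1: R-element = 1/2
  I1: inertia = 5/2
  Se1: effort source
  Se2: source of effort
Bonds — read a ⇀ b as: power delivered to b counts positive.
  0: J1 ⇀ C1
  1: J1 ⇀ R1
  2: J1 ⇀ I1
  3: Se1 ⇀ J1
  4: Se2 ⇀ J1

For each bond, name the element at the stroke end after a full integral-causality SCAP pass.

#3 stroke at J1  (Se1 fixes effort; stroke away)
#4 stroke at J1  (source Se2 imposes e)
#0 stroke at J1  (C1 integral (e out))
#2 stroke at I1  (prefer integral on I1)
#1 stroke at J1  (1-jn J1 has f-setter on 2)

b0 →J1
b1 →J1
b2 →I1
b3 →J1
b4 →J1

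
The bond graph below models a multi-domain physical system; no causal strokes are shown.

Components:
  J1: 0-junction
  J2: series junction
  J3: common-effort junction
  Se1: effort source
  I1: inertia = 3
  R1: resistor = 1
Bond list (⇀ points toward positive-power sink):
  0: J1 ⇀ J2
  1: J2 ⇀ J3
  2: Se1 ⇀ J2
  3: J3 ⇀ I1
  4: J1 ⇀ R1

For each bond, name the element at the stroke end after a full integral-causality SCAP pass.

b2 |J2  (source Se1 imposes e)
b3 |I1  (I1 outputs flow p/I1)
b1 |J3  (J3: last free bond brings effort in)
b0 |J2  (common-f at J2 fixed by 1)
b4 |J1  (only one effort-in slot at J1)

b0 |J2
b1 |J3
b2 |J2
b3 |I1
b4 |J1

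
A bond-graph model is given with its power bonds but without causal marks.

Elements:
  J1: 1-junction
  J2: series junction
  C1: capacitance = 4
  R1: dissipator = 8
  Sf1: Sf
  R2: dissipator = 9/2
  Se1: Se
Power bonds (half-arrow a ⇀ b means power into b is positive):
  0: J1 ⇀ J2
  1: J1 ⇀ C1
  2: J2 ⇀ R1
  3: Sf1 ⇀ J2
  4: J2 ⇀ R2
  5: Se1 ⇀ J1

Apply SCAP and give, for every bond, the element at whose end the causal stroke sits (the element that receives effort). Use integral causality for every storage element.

#0 |J2
#1 |J1
#2 |J2
#3 |Sf1
#4 |J2
#5 |J1

β3 →Sf1  (Sf1: flow source, stroke at near end)
β5 →J1  (source Se1 imposes e)
β0 →J2  (J2: bond 3 brought flow, rest push out)
β2 →J2  (J2: bond 3 brought flow, rest push out)
β4 →J2  (J2: bond 3 brought flow, rest push out)
β1 →J1  (J1: bond 0 brought flow, rest push out)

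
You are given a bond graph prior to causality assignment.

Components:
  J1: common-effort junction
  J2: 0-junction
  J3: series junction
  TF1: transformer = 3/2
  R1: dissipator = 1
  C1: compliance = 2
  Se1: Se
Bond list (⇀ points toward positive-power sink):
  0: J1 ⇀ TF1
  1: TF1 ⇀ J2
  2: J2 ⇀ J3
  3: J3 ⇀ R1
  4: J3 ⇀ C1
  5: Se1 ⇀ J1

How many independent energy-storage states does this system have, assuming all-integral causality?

#5 stroke at J1  (Se1 fixes effort; stroke away)
#0 stroke at TF1  (J1: bond 5 brought effort, rest push out)
#1 stroke at J2  (TF1 one-in-one-out from 0)
#2 stroke at J3  (J2: bond 1 brought effort, rest push out)
#4 stroke at J3  (C1 integral (e out))
#3 stroke at R1  (closing 1-jn rule on J3)

1  (C1 all integral)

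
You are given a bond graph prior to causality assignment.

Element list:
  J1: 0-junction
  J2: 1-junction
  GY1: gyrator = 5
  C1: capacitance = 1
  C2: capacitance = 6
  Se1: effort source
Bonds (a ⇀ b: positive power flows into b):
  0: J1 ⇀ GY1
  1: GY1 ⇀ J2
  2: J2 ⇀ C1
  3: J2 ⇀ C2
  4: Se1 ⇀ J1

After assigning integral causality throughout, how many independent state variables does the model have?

2  (C1, C2 all integral)

b4 stroke→J1  (source Se1 imposes e)
b0 stroke→GY1  (common-e at J1 fixed by 4)
b1 stroke→GY1  (through GY1, causality inverts; strokes same side of GY1)
b2 stroke→J2  (J2 flow already set via bond 1)
b3 stroke→J2  (J2 flow already set via bond 1)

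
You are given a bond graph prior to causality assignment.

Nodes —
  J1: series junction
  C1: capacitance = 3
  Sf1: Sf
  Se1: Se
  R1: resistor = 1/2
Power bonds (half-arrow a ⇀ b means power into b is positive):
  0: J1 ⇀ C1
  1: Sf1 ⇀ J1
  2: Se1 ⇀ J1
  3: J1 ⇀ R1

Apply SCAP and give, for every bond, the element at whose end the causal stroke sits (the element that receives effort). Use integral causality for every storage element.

b0 |J1
b1 |Sf1
b2 |J1
b3 |J1

#1 stroke at Sf1  (Sf1 (Sf) sets flow on bond)
#2 stroke at J1  (Se1 fixes effort; stroke away)
#0 stroke at J1  (J1: bond 1 brought flow, rest push out)
#3 stroke at J1  (common-f at J1 fixed by 1)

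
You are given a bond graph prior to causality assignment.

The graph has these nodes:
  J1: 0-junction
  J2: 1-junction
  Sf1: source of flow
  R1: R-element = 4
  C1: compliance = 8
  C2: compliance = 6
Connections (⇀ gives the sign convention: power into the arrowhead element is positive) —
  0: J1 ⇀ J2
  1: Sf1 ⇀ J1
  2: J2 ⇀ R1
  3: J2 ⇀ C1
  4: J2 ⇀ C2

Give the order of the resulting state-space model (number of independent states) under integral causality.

2  (C1, C2 all integral)

β1 stroke→Sf1  (Sf1 (Sf) sets flow on bond)
β0 stroke→J1  (only one effort-in slot at J1)
β2 stroke→J2  (1-jn J2 has f-setter on 0)
β3 stroke→J2  (J2: bond 0 brought flow, rest push out)
β4 stroke→J2  (J2 flow already set via bond 0)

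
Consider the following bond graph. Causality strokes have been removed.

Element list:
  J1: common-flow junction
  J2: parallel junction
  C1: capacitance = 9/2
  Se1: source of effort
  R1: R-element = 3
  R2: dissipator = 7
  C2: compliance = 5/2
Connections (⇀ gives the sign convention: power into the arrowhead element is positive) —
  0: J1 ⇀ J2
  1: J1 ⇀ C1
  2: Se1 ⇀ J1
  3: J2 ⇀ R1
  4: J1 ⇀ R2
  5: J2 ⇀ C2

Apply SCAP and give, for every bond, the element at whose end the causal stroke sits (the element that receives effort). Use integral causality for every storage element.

β0 |J1
β1 |J1
β2 |J1
β3 |R1
β4 |R2
β5 |J2

b2 |J1  (source Se1 imposes e)
b1 |J1  (prefer integral on C1)
b5 |J2  (prefer integral on C2)
b0 |J1  (common-e at J2 fixed by 5)
b3 |R1  (0-jn J2 has e-setter on 5)
b4 |R2  (J1: last free bond brings flow in)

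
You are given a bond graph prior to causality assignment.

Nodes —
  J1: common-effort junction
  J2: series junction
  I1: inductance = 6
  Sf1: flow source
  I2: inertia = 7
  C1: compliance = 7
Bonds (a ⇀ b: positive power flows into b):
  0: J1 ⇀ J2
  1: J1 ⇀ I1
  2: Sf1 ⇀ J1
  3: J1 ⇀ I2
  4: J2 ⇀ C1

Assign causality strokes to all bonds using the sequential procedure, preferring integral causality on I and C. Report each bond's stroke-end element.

b0 |J1
b1 |I1
b2 |Sf1
b3 |I2
b4 |J2

bond 2 →Sf1  (Sf1: flow source, stroke at near end)
bond 1 →I1  (I1: I, integral causality)
bond 3 →I2  (prefer integral on I2)
bond 0 →J1  (J1 needs exactly one e-in)
bond 4 →J2  (J2: bond 0 brought flow, rest push out)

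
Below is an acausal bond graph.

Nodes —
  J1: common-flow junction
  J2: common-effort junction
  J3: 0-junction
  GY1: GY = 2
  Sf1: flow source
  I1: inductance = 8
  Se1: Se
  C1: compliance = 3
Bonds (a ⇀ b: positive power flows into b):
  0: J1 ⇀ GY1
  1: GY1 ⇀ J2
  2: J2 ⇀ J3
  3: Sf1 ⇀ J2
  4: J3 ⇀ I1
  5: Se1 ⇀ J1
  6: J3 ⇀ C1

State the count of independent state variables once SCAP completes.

#3 stroke→Sf1  (Sf1 fixes flow; stroke at Sf1)
#5 stroke→J1  (source Se1 imposes e)
#0 stroke→GY1  (J1 needs exactly one f-in)
#1 stroke→GY1  (GY1: gyrator matches bond 0)
#2 stroke→J2  (closing 0-jn rule on J2)
#4 stroke→I1  (I1 integral (f out))
#6 stroke→J3  (only one effort-in slot at J3)

2  (C1, I1 all integral)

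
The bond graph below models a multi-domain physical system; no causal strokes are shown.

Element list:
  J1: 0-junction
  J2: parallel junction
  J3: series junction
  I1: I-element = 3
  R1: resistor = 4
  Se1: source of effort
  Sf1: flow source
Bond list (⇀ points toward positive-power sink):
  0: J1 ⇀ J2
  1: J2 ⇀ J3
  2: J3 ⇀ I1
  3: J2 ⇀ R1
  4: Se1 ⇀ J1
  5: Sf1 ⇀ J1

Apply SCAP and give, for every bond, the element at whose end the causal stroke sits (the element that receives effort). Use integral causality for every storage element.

#4 stroke at J1  (Se1 fixes effort; stroke away)
#5 stroke at Sf1  (Sf1 (Sf) sets flow on bond)
#0 stroke at J2  (J1: bond 4 brought effort, rest push out)
#1 stroke at J3  (J2 effort already set via bond 0)
#3 stroke at R1  (0-jn J2 has e-setter on 0)
#2 stroke at I1  (only one flow-in slot at J3)

bond 0 →J2
bond 1 →J3
bond 2 →I1
bond 3 →R1
bond 4 →J1
bond 5 →Sf1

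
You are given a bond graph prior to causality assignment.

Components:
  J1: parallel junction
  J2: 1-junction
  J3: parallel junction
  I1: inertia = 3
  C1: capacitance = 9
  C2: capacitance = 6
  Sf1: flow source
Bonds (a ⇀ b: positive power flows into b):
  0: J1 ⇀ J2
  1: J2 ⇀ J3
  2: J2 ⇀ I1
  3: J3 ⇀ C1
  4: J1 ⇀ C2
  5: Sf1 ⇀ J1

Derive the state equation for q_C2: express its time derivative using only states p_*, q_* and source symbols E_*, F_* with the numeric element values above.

b5 stroke→Sf1  (Sf1: flow source, stroke at near end)
b2 stroke→I1  (prefer integral on I1)
b0 stroke→J2  (1-jn J2 has f-setter on 2)
b1 stroke→J2  (1-jn J2 has f-setter on 2)
b3 stroke→J3  (J3: last free bond brings effort in)
b4 stroke→J1  (closing 0-jn rule on J1)

dq_C2/dt = F_Sf1 - p_I1/3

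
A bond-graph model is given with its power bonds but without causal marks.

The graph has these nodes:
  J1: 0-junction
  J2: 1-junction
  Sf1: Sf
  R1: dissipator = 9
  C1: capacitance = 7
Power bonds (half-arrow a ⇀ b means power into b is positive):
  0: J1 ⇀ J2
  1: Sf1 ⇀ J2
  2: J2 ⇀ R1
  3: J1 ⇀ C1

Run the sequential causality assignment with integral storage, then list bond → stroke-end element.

β1 →Sf1  (Sf1 (Sf) sets flow on bond)
β0 →J2  (J2: bond 1 brought flow, rest push out)
β2 →J2  (1-jn J2 has f-setter on 1)
β3 →J1  (only one effort-in slot at J1)

#0 stroke at J2
#1 stroke at Sf1
#2 stroke at J2
#3 stroke at J1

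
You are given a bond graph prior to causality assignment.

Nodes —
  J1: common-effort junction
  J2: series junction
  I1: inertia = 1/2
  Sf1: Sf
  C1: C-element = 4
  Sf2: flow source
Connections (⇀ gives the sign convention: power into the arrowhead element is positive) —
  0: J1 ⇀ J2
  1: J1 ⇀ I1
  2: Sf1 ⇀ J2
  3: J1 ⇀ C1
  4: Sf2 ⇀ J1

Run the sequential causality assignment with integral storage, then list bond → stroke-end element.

b0 stroke→J2
b1 stroke→I1
b2 stroke→Sf1
b3 stroke→J1
b4 stroke→Sf2

bond 2 →Sf1  (source Sf1 imposes f)
bond 4 →Sf2  (Sf2 (Sf) sets flow on bond)
bond 0 →J2  (1-jn J2 has f-setter on 2)
bond 1 →I1  (prefer integral on I1)
bond 3 →J1  (J1: last free bond brings effort in)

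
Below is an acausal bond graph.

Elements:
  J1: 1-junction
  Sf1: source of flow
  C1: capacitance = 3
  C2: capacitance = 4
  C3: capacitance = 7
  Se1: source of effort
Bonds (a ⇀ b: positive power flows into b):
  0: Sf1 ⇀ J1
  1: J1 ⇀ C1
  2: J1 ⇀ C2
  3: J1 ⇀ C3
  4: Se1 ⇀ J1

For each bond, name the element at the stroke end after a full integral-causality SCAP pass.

β0 stroke→Sf1  (Sf1: flow source, stroke at near end)
β4 stroke→J1  (Se1 (Se) sets effort on bond)
β1 stroke→J1  (J1 flow already set via bond 0)
β2 stroke→J1  (J1 flow already set via bond 0)
β3 stroke→J1  (J1: bond 0 brought flow, rest push out)

bond 0 |Sf1
bond 1 |J1
bond 2 |J1
bond 3 |J1
bond 4 |J1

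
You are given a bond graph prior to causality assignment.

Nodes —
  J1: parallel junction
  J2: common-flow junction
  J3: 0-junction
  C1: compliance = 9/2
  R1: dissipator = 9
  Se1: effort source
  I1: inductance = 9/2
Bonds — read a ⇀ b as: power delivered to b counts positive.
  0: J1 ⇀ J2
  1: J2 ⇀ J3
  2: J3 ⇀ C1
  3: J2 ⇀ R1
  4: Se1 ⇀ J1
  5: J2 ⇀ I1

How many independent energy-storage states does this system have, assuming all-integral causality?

bond 4 stroke at J1  (Se1 (Se) sets effort on bond)
bond 0 stroke at J2  (J1: bond 4 brought effort, rest push out)
bond 2 stroke at J3  (prefer integral on C1)
bond 1 stroke at J2  (common-e at J3 fixed by 2)
bond 5 stroke at I1  (I1 integral (f out))
bond 3 stroke at J2  (J2 flow already set via bond 5)

2  (C1, I1 all integral)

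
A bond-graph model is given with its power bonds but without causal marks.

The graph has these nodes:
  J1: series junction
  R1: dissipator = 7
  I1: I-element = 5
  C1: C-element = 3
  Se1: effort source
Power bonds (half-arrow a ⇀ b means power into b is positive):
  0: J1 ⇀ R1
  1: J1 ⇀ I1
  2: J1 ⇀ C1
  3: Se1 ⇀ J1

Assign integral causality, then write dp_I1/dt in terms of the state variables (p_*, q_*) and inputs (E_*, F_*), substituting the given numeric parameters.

b3 →J1  (Se1 (Se) sets effort on bond)
b1 →I1  (prefer integral on I1)
b0 →J1  (J1: bond 1 brought flow, rest push out)
b2 →J1  (J1 flow already set via bond 1)

dp_I1/dt = E_Se1 - 7*p_I1/5 - q_C1/3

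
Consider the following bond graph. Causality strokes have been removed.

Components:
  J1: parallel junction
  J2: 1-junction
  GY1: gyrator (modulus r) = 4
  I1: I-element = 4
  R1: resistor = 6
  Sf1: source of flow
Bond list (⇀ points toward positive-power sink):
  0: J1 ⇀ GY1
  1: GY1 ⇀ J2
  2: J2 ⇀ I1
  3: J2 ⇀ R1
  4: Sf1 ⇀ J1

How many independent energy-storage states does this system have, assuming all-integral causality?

1  (I1 all integral)

b4 →Sf1  (Sf1 fixes flow; stroke at Sf1)
b0 →J1  (closing 0-jn rule on J1)
b1 →J2  (GY1 both-in/both-out from 0)
b2 →I1  (I1 outputs flow p/I1)
b3 →J2  (J2: bond 2 brought flow, rest push out)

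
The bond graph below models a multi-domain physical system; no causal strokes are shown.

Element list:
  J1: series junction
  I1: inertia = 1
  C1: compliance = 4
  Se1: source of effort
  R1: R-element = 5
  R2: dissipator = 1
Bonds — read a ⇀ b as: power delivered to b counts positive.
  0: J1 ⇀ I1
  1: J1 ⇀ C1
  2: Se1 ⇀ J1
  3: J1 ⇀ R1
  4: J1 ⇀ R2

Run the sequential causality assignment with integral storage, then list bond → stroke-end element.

#2 →J1  (source Se1 imposes e)
#0 →I1  (I1 outputs flow p/I1)
#1 →J1  (common-f at J1 fixed by 0)
#3 →J1  (J1: bond 0 brought flow, rest push out)
#4 →J1  (J1 flow already set via bond 0)

β0 →I1
β1 →J1
β2 →J1
β3 →J1
β4 →J1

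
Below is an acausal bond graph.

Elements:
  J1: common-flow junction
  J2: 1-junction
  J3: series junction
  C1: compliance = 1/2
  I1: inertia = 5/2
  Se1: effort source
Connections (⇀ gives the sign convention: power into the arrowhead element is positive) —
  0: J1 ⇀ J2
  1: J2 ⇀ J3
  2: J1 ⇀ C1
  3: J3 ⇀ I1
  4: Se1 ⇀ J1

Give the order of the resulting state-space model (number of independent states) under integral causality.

bond 4 |J1  (Se1 (Se) sets effort on bond)
bond 2 |J1  (C1: C, integral causality)
bond 0 |J2  (J1: last free bond brings flow in)
bond 1 |J3  (only one flow-in slot at J2)
bond 3 |I1  (J3 needs exactly one f-in)

2  (C1, I1 all integral)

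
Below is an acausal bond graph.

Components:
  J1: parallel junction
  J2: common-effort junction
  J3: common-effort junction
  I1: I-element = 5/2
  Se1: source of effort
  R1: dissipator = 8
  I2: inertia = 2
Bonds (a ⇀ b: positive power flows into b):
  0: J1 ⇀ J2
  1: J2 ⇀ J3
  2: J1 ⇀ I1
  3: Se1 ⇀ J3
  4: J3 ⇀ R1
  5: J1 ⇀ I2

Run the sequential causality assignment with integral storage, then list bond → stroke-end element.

β0 stroke at J1
β1 stroke at J2
β2 stroke at I1
β3 stroke at J3
β4 stroke at R1
β5 stroke at I2

#3 →J3  (Se1: effort source, stroke at far end)
#1 →J2  (common-e at J3 fixed by 3)
#4 →R1  (J3 effort already set via bond 3)
#0 →J1  (0-jn J2 has e-setter on 1)
#2 →I1  (J1 effort already set via bond 0)
#5 →I2  (J1: bond 0 brought effort, rest push out)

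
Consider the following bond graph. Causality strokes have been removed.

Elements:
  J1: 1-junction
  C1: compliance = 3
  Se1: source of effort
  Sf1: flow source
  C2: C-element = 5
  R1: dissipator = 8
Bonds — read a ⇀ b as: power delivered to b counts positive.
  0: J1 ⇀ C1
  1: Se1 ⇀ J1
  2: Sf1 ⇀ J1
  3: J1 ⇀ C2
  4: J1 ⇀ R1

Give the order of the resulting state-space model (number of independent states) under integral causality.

β1 →J1  (source Se1 imposes e)
β2 →Sf1  (Sf1: flow source, stroke at near end)
β0 →J1  (1-jn J1 has f-setter on 2)
β3 →J1  (J1: bond 2 brought flow, rest push out)
β4 →J1  (common-f at J1 fixed by 2)

2  (C1, C2 all integral)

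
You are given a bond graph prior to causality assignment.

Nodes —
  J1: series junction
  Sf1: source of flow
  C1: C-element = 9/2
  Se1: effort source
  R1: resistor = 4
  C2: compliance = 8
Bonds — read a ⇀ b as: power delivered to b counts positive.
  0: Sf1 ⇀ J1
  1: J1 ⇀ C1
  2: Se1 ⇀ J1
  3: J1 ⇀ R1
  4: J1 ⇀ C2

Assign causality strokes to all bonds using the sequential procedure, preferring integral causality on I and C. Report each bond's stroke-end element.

β0 stroke→Sf1
β1 stroke→J1
β2 stroke→J1
β3 stroke→J1
β4 stroke→J1

bond 0 stroke at Sf1  (source Sf1 imposes f)
bond 2 stroke at J1  (Se1 (Se) sets effort on bond)
bond 1 stroke at J1  (1-jn J1 has f-setter on 0)
bond 3 stroke at J1  (J1 flow already set via bond 0)
bond 4 stroke at J1  (J1: bond 0 brought flow, rest push out)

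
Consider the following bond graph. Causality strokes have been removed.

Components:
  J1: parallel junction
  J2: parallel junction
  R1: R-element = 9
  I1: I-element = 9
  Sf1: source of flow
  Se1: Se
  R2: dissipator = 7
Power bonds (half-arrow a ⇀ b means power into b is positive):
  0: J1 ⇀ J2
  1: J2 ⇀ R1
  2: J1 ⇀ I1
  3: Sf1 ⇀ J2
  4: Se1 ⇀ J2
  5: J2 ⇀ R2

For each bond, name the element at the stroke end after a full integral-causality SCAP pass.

bond 0 stroke at J1
bond 1 stroke at R1
bond 2 stroke at I1
bond 3 stroke at Sf1
bond 4 stroke at J2
bond 5 stroke at R2

bond 3 stroke at Sf1  (source Sf1 imposes f)
bond 4 stroke at J2  (Se1 (Se) sets effort on bond)
bond 0 stroke at J1  (J2 effort already set via bond 4)
bond 1 stroke at R1  (J2 effort already set via bond 4)
bond 5 stroke at R2  (common-e at J2 fixed by 4)
bond 2 stroke at I1  (J1: bond 0 brought effort, rest push out)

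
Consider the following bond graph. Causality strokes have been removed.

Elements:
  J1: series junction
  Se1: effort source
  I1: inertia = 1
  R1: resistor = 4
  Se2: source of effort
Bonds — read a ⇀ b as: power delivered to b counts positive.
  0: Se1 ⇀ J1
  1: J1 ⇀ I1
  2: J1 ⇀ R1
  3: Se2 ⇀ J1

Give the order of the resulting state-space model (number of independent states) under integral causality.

1  (I1 all integral)

#0 stroke at J1  (Se1 (Se) sets effort on bond)
#3 stroke at J1  (Se2 (Se) sets effort on bond)
#1 stroke at I1  (I1: I, integral causality)
#2 stroke at J1  (J1: bond 1 brought flow, rest push out)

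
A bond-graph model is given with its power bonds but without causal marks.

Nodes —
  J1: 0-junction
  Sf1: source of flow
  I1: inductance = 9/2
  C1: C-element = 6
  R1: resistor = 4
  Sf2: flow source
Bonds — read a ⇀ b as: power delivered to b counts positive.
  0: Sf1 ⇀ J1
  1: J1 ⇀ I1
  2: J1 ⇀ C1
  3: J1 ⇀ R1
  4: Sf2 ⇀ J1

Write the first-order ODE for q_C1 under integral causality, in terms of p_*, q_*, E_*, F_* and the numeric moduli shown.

dq_C1/dt = F_Sf1 + F_Sf2 - 2*p_I1/9 - q_C1/24

b0 stroke→Sf1  (Sf1 (Sf) sets flow on bond)
b4 stroke→Sf2  (source Sf2 imposes f)
b1 stroke→I1  (I1 outputs flow p/I1)
b2 stroke→J1  (C1: C, integral causality)
b3 stroke→R1  (common-e at J1 fixed by 2)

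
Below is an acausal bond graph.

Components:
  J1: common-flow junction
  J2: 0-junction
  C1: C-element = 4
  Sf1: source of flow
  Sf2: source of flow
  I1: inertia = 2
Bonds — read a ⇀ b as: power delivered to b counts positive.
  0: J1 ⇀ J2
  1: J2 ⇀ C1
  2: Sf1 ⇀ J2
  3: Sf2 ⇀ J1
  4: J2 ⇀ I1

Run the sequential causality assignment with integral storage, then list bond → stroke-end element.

bond 2 stroke at Sf1  (Sf1: flow source, stroke at near end)
bond 3 stroke at Sf2  (source Sf2 imposes f)
bond 0 stroke at J1  (1-jn J1 has f-setter on 3)
bond 1 stroke at J2  (C1 integral (e out))
bond 4 stroke at I1  (J2 effort already set via bond 1)

β0 stroke→J1
β1 stroke→J2
β2 stroke→Sf1
β3 stroke→Sf2
β4 stroke→I1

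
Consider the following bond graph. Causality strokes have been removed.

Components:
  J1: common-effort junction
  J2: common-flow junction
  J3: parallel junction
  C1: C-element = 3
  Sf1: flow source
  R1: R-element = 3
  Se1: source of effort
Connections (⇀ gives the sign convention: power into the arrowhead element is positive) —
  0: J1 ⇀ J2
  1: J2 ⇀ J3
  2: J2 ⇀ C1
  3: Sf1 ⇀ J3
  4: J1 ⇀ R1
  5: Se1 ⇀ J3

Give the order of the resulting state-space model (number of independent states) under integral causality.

1  (C1 all integral)

β3 →Sf1  (Sf1 fixes flow; stroke at Sf1)
β5 →J3  (source Se1 imposes e)
β1 →J2  (0-jn J3 has e-setter on 5)
β2 →J2  (prefer integral on C1)
β0 →J1  (only one flow-in slot at J2)
β4 →R1  (J1: bond 0 brought effort, rest push out)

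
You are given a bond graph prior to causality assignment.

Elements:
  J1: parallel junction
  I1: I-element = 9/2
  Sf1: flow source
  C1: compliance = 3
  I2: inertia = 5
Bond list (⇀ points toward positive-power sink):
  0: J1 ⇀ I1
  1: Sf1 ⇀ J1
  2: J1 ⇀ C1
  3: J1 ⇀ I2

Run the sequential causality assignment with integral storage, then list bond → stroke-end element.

b0 stroke→I1
b1 stroke→Sf1
b2 stroke→J1
b3 stroke→I2

bond 1 stroke at Sf1  (Sf1: flow source, stroke at near end)
bond 0 stroke at I1  (I1 outputs flow p/I1)
bond 2 stroke at J1  (C1: C, integral causality)
bond 3 stroke at I2  (J1 effort already set via bond 2)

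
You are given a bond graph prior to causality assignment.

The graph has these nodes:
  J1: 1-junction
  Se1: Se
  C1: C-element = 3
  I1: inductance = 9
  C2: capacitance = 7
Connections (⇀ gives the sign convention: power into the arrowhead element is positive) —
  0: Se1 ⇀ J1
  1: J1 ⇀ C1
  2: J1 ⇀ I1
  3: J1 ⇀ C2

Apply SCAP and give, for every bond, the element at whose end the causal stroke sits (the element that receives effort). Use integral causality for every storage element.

b0 |J1  (Se1: effort source, stroke at far end)
b1 |J1  (C1 outputs effort q/C1)
b2 |I1  (I1: I, integral causality)
b3 |J1  (common-f at J1 fixed by 2)

β0 stroke→J1
β1 stroke→J1
β2 stroke→I1
β3 stroke→J1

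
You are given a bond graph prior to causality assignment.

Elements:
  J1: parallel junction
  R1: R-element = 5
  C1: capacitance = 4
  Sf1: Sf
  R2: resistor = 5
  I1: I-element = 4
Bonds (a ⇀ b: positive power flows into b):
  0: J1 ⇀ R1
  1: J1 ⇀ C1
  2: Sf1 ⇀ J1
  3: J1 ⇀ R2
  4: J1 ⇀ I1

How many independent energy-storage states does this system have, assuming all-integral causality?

2  (C1, I1 all integral)

#2 →Sf1  (source Sf1 imposes f)
#1 →J1  (C1 integral (e out))
#0 →R1  (J1: bond 1 brought effort, rest push out)
#3 →R2  (J1 effort already set via bond 1)
#4 →I1  (J1: bond 1 brought effort, rest push out)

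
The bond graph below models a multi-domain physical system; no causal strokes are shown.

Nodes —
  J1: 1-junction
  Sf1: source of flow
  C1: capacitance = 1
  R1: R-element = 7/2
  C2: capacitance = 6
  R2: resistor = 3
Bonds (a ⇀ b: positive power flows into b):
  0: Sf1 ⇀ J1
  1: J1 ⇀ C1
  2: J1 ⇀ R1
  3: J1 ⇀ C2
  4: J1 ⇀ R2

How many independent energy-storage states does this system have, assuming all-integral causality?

2  (C1, C2 all integral)

b0 stroke→Sf1  (Sf1 fixes flow; stroke at Sf1)
b1 stroke→J1  (1-jn J1 has f-setter on 0)
b2 stroke→J1  (1-jn J1 has f-setter on 0)
b3 stroke→J1  (J1 flow already set via bond 0)
b4 stroke→J1  (J1 flow already set via bond 0)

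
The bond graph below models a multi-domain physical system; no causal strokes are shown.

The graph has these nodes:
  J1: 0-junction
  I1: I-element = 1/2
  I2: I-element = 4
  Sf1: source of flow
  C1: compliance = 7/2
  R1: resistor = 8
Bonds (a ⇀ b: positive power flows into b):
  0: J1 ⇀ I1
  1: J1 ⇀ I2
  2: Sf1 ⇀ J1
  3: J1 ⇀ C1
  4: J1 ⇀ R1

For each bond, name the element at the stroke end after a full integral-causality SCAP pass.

bond 0 stroke at I1
bond 1 stroke at I2
bond 2 stroke at Sf1
bond 3 stroke at J1
bond 4 stroke at R1

β2 stroke at Sf1  (source Sf1 imposes f)
β0 stroke at I1  (I1 outputs flow p/I1)
β1 stroke at I2  (I2 outputs flow p/I2)
β3 stroke at J1  (C1 outputs effort q/C1)
β4 stroke at R1  (common-e at J1 fixed by 3)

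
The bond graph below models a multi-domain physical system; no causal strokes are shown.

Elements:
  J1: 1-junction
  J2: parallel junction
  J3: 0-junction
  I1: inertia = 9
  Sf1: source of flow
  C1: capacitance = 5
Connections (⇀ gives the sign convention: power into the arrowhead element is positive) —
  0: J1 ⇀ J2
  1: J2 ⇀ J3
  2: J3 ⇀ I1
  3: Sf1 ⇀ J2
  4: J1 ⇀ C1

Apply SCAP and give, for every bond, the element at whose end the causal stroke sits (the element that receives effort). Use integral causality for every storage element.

bond 3 stroke at Sf1  (Sf1: flow source, stroke at near end)
bond 2 stroke at I1  (I1: I, integral causality)
bond 1 stroke at J3  (only one effort-in slot at J3)
bond 0 stroke at J2  (only one effort-in slot at J2)
bond 4 stroke at J1  (J1 flow already set via bond 0)

β0 →J2
β1 →J3
β2 →I1
β3 →Sf1
β4 →J1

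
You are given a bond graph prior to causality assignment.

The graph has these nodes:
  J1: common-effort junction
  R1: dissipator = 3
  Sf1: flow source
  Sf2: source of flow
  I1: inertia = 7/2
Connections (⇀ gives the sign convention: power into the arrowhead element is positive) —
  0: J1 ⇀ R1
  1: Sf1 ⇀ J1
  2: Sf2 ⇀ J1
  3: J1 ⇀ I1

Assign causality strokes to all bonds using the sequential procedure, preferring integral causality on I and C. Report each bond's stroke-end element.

bond 1 stroke at Sf1  (source Sf1 imposes f)
bond 2 stroke at Sf2  (Sf2 fixes flow; stroke at Sf2)
bond 3 stroke at I1  (I1 integral (f out))
bond 0 stroke at J1  (closing 0-jn rule on J1)

#0 →J1
#1 →Sf1
#2 →Sf2
#3 →I1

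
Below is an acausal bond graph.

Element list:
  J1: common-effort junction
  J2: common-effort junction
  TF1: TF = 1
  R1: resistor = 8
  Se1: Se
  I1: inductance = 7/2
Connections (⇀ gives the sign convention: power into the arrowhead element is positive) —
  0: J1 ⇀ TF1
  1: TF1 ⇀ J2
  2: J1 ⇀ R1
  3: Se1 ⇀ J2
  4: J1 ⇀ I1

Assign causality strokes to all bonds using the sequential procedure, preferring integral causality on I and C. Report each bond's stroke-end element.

β0 |J1
β1 |TF1
β2 |R1
β3 |J2
β4 |I1

bond 3 |J2  (Se1 (Se) sets effort on bond)
bond 1 |TF1  (J2 effort already set via bond 3)
bond 0 |J1  (TF TF1: opposite of bond 1)
bond 2 |R1  (J1: bond 0 brought effort, rest push out)
bond 4 |I1  (common-e at J1 fixed by 0)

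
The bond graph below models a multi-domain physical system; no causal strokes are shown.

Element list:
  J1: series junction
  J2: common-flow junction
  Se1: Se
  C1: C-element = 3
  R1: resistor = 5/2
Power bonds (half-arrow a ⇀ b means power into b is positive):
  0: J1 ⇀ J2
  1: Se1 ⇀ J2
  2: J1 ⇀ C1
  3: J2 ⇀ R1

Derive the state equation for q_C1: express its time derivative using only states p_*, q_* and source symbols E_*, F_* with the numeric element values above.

bond 1 |J2  (Se1 fixes effort; stroke away)
bond 2 |J1  (C1: C, integral causality)
bond 0 |J2  (only one flow-in slot at J1)
bond 3 |R1  (closing 1-jn rule on J2)

dq_C1/dt = 2*E_Se1/5 - 2*q_C1/15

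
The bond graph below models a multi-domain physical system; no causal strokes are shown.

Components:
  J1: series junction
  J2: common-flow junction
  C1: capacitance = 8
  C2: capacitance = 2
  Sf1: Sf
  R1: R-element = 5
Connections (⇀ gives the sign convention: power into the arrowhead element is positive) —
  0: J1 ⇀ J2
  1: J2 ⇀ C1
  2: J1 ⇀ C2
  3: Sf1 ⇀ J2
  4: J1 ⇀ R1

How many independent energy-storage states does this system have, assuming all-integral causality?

b3 →Sf1  (source Sf1 imposes f)
b0 →J2  (J2 flow already set via bond 3)
b1 →J2  (J2 flow already set via bond 3)
b2 →J1  (common-f at J1 fixed by 0)
b4 →J1  (J1: bond 0 brought flow, rest push out)

2  (C1, C2 all integral)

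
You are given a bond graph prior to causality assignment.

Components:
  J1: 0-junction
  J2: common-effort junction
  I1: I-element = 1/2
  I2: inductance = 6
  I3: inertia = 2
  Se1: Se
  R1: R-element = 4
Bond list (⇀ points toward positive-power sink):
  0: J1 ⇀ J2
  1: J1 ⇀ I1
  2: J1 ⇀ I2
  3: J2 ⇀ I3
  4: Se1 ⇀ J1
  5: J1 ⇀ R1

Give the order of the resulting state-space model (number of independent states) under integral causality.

3  (I1, I2, I3 all integral)

bond 4 |J1  (source Se1 imposes e)
bond 0 |J2  (J1: bond 4 brought effort, rest push out)
bond 1 |I1  (0-jn J1 has e-setter on 4)
bond 2 |I2  (J1 effort already set via bond 4)
bond 5 |R1  (0-jn J1 has e-setter on 4)
bond 3 |I3  (0-jn J2 has e-setter on 0)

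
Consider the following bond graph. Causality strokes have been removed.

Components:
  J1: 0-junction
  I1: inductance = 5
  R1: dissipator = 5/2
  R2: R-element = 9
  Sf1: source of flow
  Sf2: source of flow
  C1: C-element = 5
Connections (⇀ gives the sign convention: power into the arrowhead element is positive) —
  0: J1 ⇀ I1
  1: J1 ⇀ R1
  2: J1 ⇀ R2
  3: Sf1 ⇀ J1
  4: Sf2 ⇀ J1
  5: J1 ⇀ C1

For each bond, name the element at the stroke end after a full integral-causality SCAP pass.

bond 0 stroke→I1
bond 1 stroke→R1
bond 2 stroke→R2
bond 3 stroke→Sf1
bond 4 stroke→Sf2
bond 5 stroke→J1

b3 →Sf1  (Sf1 fixes flow; stroke at Sf1)
b4 →Sf2  (Sf2: flow source, stroke at near end)
b0 →I1  (I1 outputs flow p/I1)
b5 →J1  (prefer integral on C1)
b1 →R1  (0-jn J1 has e-setter on 5)
b2 →R2  (J1: bond 5 brought effort, rest push out)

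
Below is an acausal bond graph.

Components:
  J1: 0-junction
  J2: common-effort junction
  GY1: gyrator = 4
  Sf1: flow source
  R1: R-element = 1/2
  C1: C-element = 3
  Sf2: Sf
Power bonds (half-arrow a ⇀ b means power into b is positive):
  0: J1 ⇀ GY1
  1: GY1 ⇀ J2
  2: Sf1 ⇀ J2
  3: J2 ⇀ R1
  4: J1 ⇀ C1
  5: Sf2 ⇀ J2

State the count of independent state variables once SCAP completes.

1  (C1 all integral)

bond 2 stroke→Sf1  (Sf1: flow source, stroke at near end)
bond 5 stroke→Sf2  (source Sf2 imposes f)
bond 4 stroke→J1  (C1: C, integral causality)
bond 0 stroke→GY1  (J1: bond 4 brought effort, rest push out)
bond 1 stroke→GY1  (through GY1, causality inverts; strokes same side of GY1)
bond 3 stroke→J2  (closing 0-jn rule on J2)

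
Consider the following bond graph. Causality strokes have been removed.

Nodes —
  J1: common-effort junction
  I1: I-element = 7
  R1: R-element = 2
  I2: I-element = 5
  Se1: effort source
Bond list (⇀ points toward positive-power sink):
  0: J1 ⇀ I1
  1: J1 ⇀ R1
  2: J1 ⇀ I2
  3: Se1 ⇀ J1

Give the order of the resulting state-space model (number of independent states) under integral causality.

β3 stroke at J1  (source Se1 imposes e)
β0 stroke at I1  (J1: bond 3 brought effort, rest push out)
β1 stroke at R1  (J1 effort already set via bond 3)
β2 stroke at I2  (J1 effort already set via bond 3)

2  (I1, I2 all integral)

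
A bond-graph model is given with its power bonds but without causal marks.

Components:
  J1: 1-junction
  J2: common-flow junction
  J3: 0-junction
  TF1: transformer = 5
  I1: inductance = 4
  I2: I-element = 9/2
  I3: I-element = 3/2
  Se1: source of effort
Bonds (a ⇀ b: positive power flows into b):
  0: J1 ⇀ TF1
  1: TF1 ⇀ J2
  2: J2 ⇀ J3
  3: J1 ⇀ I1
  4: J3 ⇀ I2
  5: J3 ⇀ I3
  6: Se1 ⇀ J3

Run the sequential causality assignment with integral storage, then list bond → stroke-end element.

#6 →J3  (Se1 (Se) sets effort on bond)
#2 →J2  (J3: bond 6 brought effort, rest push out)
#4 →I2  (J3 effort already set via bond 6)
#5 →I3  (J3 effort already set via bond 6)
#1 →TF1  (only one flow-in slot at J2)
#0 →J1  (TF1: transformer flips bond 1)
#3 →I1  (J1 needs exactly one f-in)

#0 |J1
#1 |TF1
#2 |J2
#3 |I1
#4 |I2
#5 |I3
#6 |J3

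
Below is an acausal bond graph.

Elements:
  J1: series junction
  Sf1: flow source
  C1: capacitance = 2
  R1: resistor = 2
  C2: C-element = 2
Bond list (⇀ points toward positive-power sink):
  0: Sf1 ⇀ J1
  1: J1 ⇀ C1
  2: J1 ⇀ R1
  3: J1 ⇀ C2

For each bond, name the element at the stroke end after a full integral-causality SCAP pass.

b0 stroke at Sf1  (source Sf1 imposes f)
b1 stroke at J1  (J1: bond 0 brought flow, rest push out)
b2 stroke at J1  (J1 flow already set via bond 0)
b3 stroke at J1  (1-jn J1 has f-setter on 0)

bond 0 |Sf1
bond 1 |J1
bond 2 |J1
bond 3 |J1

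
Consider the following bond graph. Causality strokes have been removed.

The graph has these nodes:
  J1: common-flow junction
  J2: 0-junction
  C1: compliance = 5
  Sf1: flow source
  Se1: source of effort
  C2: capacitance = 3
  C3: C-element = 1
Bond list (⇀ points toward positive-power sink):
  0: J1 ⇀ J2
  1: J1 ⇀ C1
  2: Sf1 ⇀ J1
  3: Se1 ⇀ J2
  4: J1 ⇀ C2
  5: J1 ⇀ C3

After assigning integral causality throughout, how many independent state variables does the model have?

3  (C1, C2, C3 all integral)

β2 |Sf1  (source Sf1 imposes f)
β3 |J2  (Se1 (Se) sets effort on bond)
β0 |J1  (1-jn J1 has f-setter on 2)
β1 |J1  (J1: bond 2 brought flow, rest push out)
β4 |J1  (J1 flow already set via bond 2)
β5 |J1  (J1: bond 2 brought flow, rest push out)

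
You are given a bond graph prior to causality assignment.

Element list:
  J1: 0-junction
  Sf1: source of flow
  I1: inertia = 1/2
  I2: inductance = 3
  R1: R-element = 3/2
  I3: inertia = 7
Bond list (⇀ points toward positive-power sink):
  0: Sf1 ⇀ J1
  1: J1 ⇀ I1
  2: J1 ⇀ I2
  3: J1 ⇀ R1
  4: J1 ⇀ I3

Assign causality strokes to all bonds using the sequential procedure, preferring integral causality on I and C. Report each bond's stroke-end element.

b0 →Sf1
b1 →I1
b2 →I2
b3 →J1
b4 →I3

β0 stroke at Sf1  (source Sf1 imposes f)
β1 stroke at I1  (I1 integral (f out))
β2 stroke at I2  (I2 outputs flow p/I2)
β4 stroke at I3  (I3 integral (f out))
β3 stroke at J1  (only one effort-in slot at J1)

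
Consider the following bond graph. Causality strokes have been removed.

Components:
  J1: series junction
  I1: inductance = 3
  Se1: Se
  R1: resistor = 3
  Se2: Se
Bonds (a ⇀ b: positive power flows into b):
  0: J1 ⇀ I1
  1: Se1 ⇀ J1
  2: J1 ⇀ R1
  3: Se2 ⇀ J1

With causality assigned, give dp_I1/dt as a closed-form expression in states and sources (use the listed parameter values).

bond 1 stroke→J1  (Se1 fixes effort; stroke away)
bond 3 stroke→J1  (Se2: effort source, stroke at far end)
bond 0 stroke→I1  (I1: I, integral causality)
bond 2 stroke→J1  (1-jn J1 has f-setter on 0)

dp_I1/dt = E_Se1 + E_Se2 - p_I1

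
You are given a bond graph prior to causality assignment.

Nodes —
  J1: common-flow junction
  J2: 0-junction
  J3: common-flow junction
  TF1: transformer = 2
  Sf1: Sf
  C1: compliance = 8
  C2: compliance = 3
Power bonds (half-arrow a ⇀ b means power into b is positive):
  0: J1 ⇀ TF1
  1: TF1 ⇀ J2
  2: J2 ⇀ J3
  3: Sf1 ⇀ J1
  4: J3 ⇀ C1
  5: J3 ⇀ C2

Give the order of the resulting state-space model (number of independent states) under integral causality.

bond 3 stroke→Sf1  (Sf1: flow source, stroke at near end)
bond 0 stroke→J1  (J1: bond 3 brought flow, rest push out)
bond 1 stroke→TF1  (through TF1, causality passes straight; one stroke at TF1)
bond 2 stroke→J2  (J2: last free bond brings effort in)
bond 4 stroke→J3  (1-jn J3 has f-setter on 2)
bond 5 stroke→J3  (J3 flow already set via bond 2)

2  (C1, C2 all integral)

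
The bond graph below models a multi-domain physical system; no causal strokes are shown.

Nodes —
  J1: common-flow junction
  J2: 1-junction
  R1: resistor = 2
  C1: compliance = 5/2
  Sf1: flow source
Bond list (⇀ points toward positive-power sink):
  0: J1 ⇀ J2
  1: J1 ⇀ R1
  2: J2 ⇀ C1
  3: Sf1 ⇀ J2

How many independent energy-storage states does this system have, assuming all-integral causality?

1  (C1 all integral)

b3 stroke at Sf1  (Sf1: flow source, stroke at near end)
b0 stroke at J2  (J2 flow already set via bond 3)
b2 stroke at J2  (J2 flow already set via bond 3)
b1 stroke at J1  (common-f at J1 fixed by 0)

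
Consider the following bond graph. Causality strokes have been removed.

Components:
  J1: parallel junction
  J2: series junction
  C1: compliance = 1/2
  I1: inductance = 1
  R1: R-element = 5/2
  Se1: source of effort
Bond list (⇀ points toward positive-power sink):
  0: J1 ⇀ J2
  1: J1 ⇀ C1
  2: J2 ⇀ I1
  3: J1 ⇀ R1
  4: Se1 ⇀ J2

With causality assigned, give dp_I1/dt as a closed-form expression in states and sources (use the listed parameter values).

dp_I1/dt = E_Se1 + 2*q_C1

b4 stroke→J2  (source Se1 imposes e)
b1 stroke→J1  (C1 integral (e out))
b0 stroke→J2  (J1 effort already set via bond 1)
b3 stroke→R1  (0-jn J1 has e-setter on 1)
b2 stroke→I1  (closing 1-jn rule on J2)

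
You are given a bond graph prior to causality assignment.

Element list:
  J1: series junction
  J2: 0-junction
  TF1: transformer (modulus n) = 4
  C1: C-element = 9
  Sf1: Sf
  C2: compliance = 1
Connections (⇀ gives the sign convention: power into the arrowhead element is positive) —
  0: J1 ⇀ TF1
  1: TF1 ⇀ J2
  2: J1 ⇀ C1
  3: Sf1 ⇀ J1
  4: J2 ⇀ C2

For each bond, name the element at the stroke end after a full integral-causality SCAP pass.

#3 |Sf1  (source Sf1 imposes f)
#0 |J1  (common-f at J1 fixed by 3)
#2 |J1  (1-jn J1 has f-setter on 3)
#1 |TF1  (through TF1, causality passes straight; one stroke at TF1)
#4 |J2  (only one effort-in slot at J2)

#0 →J1
#1 →TF1
#2 →J1
#3 →Sf1
#4 →J2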